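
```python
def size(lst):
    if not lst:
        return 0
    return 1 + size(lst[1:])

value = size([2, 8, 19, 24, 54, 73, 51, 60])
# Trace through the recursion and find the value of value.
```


size([2, 8, 19, 24, 54, 73, 51, 60])
= 1 + size([8, 19, 24, 54, 73, 51, 60])
= 1 + 1 + size([19, 24, 54, 73, 51, 60])
= 1 + 1 + 1 + size([24, 54, 73, 51, 60])
= 1 + 1 + 1 + 1 + size([54, 73, 51, 60])
= 1 + 1 + 1 + 1 + 1 + size([73, 51, 60])
= 1 + 1 + 1 + 1 + 1 + 1 + size([51, 60])
= 1 + 1 + 1 + 1 + 1 + 1 + 1 + size([60])
= 1 + 1 + 1 + 1 + 1 + 1 + 1 + 1 + size([])
= 1 + 1 + 1 + 1 + 1 + 1 + 1 + 1 + 0
= 8


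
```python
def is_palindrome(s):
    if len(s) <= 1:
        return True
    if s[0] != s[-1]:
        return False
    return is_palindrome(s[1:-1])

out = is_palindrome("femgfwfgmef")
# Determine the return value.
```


is_palindrome("femgfwfgmef")
"femgfwfgmef": s[0]='f' == s[-1]='f' -> is_palindrome("emgfwfgme")
"emgfwfgme": s[0]='e' == s[-1]='e' -> is_palindrome("mgfwfgm")
"mgfwfgm": s[0]='m' == s[-1]='m' -> is_palindrome("gfwfg")
"gfwfg": s[0]='g' == s[-1]='g' -> is_palindrome("fwf")
"fwf": s[0]='f' == s[-1]='f' -> is_palindrome("w")
"w": len <= 1 -> True
= True


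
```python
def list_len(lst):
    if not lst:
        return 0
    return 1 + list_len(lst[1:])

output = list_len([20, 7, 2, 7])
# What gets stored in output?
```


list_len([20, 7, 2, 7])
= 1 + list_len([7, 2, 7])
= 1 + 1 + list_len([2, 7])
= 1 + 1 + 1 + list_len([7])
= 1 + 1 + 1 + 1 + list_len([])
= 1 + 1 + 1 + 1 + 0
= 4


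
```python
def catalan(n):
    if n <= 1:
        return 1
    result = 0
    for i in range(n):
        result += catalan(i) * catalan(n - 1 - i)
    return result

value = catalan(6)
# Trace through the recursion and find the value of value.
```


catalan(6)
= sum of catalan(i) * catalan(6-1-i) for i in 0..5
First compute sub-values bottom-up:
  catalan(0) = 1, catalan(1) = 1
  catalan(2) = 1*1 + 1*1 = 2
  catalan(3) = 1*2 + 1*1 + 2*1 = 5
  catalan(4) = 1*5 + 1*2 + 2*1 + 5*1 = 14
  catalan(5) = 1*14 + 1*5 + 2*2 + 5*1 + 14*1 = 42
Now catalan(6):
  catalan(0)*catalan(5) = 1*42 = 42
  catalan(1)*catalan(4) = 1*14 = 14
  catalan(2)*catalan(3) = 2*5 = 10
  catalan(3)*catalan(2) = 5*2 = 10
  catalan(4)*catalan(1) = 14*1 = 14
  catalan(5)*catalan(0) = 42*1 = 42
= 42 + 14 + 10 + 10 + 14 + 42
= 132


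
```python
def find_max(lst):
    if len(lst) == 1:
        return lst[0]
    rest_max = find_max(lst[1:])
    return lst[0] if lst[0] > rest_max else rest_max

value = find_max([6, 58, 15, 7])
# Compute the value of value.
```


find_max([6, 58, 15, 7])
= compare 6 with find_max([58, 15, 7])
= compare 58 with find_max([15, 7])
= compare 15 with find_max([7])
Base: find_max([7]) = 7
compare 15 with 7: max = 15
compare 58 with 15: max = 58
compare 6 with 58: max = 58
= 58


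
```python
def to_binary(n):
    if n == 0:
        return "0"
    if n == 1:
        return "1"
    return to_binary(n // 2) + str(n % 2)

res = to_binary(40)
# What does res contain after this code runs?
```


to_binary(40)
= to_binary(20) + "0"
= to_binary(10) + "0" + "0"
= to_binary(5) + "0" + "0" + "0"
= to_binary(2) + "1" + "0" + "0" + "0"
= to_binary(1) + "0" + "1" + "0" + "0" + "0"
= "1" + "0" + "1" + "0" + "0" + "0"
= "101000"


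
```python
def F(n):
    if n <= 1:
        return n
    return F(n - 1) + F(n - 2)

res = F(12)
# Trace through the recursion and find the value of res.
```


F(12)
= F(11) + F(10)
= (F(10) + F(9)) + F(10)
Computing bottom-up: F(0)=0, F(1)=1, F(2)=1, F(3)=2, F(4)=3, F(5)=5, F(6)=8, F(7)=13, F(8)=21, F(9)=34, F(10)=55, F(11)=89, F(12)=144
= 144


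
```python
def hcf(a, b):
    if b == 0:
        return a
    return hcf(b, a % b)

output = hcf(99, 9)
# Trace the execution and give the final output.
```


hcf(99, 9)
= hcf(9, 99 % 9) = hcf(9, 0)
b == 0, return a = 9


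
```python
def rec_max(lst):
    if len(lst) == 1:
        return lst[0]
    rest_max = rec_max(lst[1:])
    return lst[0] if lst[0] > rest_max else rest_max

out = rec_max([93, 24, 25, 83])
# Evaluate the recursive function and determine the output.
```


rec_max([93, 24, 25, 83])
= compare 93 with rec_max([24, 25, 83])
= compare 24 with rec_max([25, 83])
= compare 25 with rec_max([83])
Base: rec_max([83]) = 83
compare 25 with 83: max = 83
compare 24 with 83: max = 83
compare 93 with 83: max = 93
= 93


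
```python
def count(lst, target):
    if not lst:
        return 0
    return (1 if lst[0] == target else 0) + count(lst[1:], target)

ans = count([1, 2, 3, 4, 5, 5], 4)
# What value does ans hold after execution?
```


count([1, 2, 3, 4, 5, 5], 4)
lst[0]=1 != 4: 0 + count([2, 3, 4, 5, 5], 4)
lst[0]=2 != 4: 0 + count([3, 4, 5, 5], 4)
lst[0]=3 != 4: 0 + count([4, 5, 5], 4)
lst[0]=4 == 4: 1 + count([5, 5], 4)
lst[0]=5 != 4: 0 + count([5], 4)
lst[0]=5 != 4: 0 + count([], 4)
= 1


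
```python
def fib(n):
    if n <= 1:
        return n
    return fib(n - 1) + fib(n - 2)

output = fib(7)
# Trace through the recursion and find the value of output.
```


fib(7)
= fib(6) + fib(5)
= (fib(5) + fib(4)) + fib(5)
Computing bottom-up: fib(0)=0, fib(1)=1, fib(2)=1, fib(3)=2, fib(4)=3, fib(5)=5, fib(6)=8, fib(7)=13
= 13


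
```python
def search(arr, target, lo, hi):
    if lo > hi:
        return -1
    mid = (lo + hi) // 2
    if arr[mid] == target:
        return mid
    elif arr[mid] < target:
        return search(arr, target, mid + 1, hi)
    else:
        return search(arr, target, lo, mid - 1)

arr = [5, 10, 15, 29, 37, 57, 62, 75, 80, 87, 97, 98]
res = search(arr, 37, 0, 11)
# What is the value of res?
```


search(arr, 37, 0, 11)
lo=0, hi=11, mid=5, arr[mid]=57
57 > 37, search left half
lo=0, hi=4, mid=2, arr[mid]=15
15 < 37, search right half
lo=3, hi=4, mid=3, arr[mid]=29
29 < 37, search right half
lo=4, hi=4, mid=4, arr[mid]=37
arr[4] == 37, found at index 4
= 4


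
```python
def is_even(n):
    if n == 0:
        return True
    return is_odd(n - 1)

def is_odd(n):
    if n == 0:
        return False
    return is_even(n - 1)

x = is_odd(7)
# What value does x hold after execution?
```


is_odd(7)
= is_even(6)
= is_odd(5)
= is_even(4)
= is_odd(3)
= is_even(2)
= is_odd(1)
= is_even(0)
n == 0: return True
= True


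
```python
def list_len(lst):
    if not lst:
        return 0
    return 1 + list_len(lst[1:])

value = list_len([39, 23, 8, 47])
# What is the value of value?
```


list_len([39, 23, 8, 47])
= 1 + list_len([23, 8, 47])
= 1 + 1 + list_len([8, 47])
= 1 + 1 + 1 + list_len([47])
= 1 + 1 + 1 + 1 + list_len([])
= 1 + 1 + 1 + 1 + 0
= 4


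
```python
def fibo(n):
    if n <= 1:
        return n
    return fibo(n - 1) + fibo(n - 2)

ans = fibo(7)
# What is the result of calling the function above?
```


fibo(7)
= fibo(6) + fibo(5)
= (fibo(5) + fibo(4)) + fibo(5)
Computing bottom-up: fibo(0)=0, fibo(1)=1, fibo(2)=1, fibo(3)=2, fibo(4)=3, fibo(5)=5, fibo(6)=8, fibo(7)=13
= 13


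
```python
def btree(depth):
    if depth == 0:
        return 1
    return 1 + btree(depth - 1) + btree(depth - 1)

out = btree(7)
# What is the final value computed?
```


btree(7)
= 1 + btree(6) + btree(6)
= 1 + 2 * btree(6)
btree(k) = 2^(k+1) - 1
btree(0) = 1
btree(1) = 3
btree(2) = 7
btree(3) = 15
btree(4) = 31
btree(7) = 2^8 - 1 = 255


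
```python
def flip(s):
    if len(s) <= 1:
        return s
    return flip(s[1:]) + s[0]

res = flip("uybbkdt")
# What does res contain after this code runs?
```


flip("uybbkdt")
= flip("ybbkdt") + "u"
= flip("bbkdt") + "y" + "u"
= flip("bkdt") + "b" + "y" + "u"
= flip("kdt") + "b" + "b" + "y" + "u"
= flip("dt") + "k" + "b" + "b" + "y" + "u"
= flip("t") + "d" + "k" + "b" + "b" + "y" + "u"
= "t" + "d" + "k" + "b" + "b" + "y" + "u"
= "tdkbbyu"


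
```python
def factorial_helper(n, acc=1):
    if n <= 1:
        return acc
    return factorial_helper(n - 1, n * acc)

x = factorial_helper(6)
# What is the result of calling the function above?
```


factorial_helper(6, 1)
= factorial_helper(5, 6 * 1) = factorial_helper(5, 6)
= factorial_helper(4, 5 * 6) = factorial_helper(4, 30)
= factorial_helper(3, 4 * 30) = factorial_helper(3, 120)
= factorial_helper(2, 3 * 120) = factorial_helper(2, 360)
= factorial_helper(1, 2 * 360) = factorial_helper(1, 720)
n <= 1, return acc = 720


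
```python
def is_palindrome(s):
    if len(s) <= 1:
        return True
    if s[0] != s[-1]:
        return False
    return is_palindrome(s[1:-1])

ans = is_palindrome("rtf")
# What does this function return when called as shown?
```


is_palindrome("rtf")
"rtf": s[0]='r' != s[-1]='f' -> False
= False


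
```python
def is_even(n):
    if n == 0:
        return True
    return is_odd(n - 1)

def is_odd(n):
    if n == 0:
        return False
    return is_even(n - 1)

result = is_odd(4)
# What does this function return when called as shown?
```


is_odd(4)
= is_even(3)
= is_odd(2)
= is_even(1)
= is_odd(0)
n == 0: return False
= False


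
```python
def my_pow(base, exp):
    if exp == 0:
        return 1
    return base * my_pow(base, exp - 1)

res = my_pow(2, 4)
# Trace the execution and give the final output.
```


my_pow(2, 4)
= 2 * my_pow(2, 3)
= 2 * 2 * my_pow(2, 2)
= 2 * 2 * 2 * my_pow(2, 1)
= 2 * 2 * 2 * 2 * my_pow(2, 0)
= 2 * 2 * 2 * 2 * 1
= 16


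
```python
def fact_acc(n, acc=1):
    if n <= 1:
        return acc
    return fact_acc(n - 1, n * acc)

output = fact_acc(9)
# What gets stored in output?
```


fact_acc(9, 1)
= fact_acc(8, 9 * 1) = fact_acc(8, 9)
= fact_acc(7, 8 * 9) = fact_acc(7, 72)
= fact_acc(6, 7 * 72) = fact_acc(6, 504)
= fact_acc(5, 6 * 504) = fact_acc(5, 3024)
= fact_acc(4, 5 * 3024) = fact_acc(4, 15120)
= fact_acc(3, 4 * 15120) = fact_acc(3, 60480)
= fact_acc(2, 3 * 60480) = fact_acc(2, 181440)
= fact_acc(1, 2 * 181440) = fact_acc(1, 362880)
n <= 1, return acc = 362880


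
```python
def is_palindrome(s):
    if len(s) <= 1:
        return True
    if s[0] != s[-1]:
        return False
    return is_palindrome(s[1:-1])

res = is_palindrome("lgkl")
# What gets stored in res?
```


is_palindrome("lgkl")
"lgkl": s[0]='l' == s[-1]='l' -> is_palindrome("gk")
"gk": s[0]='g' != s[-1]='k' -> False
= False


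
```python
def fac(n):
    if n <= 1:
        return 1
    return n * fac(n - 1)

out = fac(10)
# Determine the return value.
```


fac(10)
= 10 * fac(9)
= 10 * 9 * fac(8)
= 10 * 9 * 8 * fac(7)
= 10 * 9 * 8 * 7 * fac(6)
= 10 * 9 * 8 * 7 * 6 * fac(5)
= 10 * 9 * 8 * 7 * 6 * 5 * fac(4)
= 10 * 9 * 8 * 7 * 6 * 5 * 4 * fac(3)
= 10 * 9 * 8 * 7 * 6 * 5 * 4 * 3 * fac(2)
= 10 * 9 * 8 * 7 * 6 * 5 * 4 * 3 * 2 * fac(1)
= 10 * 9 * 8 * 7 * 6 * 5 * 4 * 3 * 2 * 1
= 3628800


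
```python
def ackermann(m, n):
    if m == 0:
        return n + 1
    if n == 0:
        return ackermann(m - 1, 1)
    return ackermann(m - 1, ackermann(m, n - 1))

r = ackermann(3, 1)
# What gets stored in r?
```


ackermann(3, 1)
= ackermann(2, ackermann(3, 0))
First compute ackermann(3, 0) = 5
= ackermann(2, 5)
= 13


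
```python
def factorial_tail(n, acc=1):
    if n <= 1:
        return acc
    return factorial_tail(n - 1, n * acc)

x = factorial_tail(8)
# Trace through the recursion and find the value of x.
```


factorial_tail(8, 1)
= factorial_tail(7, 8 * 1) = factorial_tail(7, 8)
= factorial_tail(6, 7 * 8) = factorial_tail(6, 56)
= factorial_tail(5, 6 * 56) = factorial_tail(5, 336)
= factorial_tail(4, 5 * 336) = factorial_tail(4, 1680)
= factorial_tail(3, 4 * 1680) = factorial_tail(3, 6720)
= factorial_tail(2, 3 * 6720) = factorial_tail(2, 20160)
= factorial_tail(1, 2 * 20160) = factorial_tail(1, 40320)
n <= 1, return acc = 40320


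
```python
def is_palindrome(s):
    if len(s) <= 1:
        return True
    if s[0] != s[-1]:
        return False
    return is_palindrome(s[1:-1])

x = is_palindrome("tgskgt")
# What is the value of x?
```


is_palindrome("tgskgt")
"tgskgt": s[0]='t' == s[-1]='t' -> is_palindrome("gskg")
"gskg": s[0]='g' == s[-1]='g' -> is_palindrome("sk")
"sk": s[0]='s' != s[-1]='k' -> False
= False


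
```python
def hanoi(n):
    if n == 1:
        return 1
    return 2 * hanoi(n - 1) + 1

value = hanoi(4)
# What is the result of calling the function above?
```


hanoi(4)
= 2 * hanoi(3) + 1
= 2 * (2 * hanoi(2) + 1) + 1
= 2 * (2 * (2 * hanoi(1) + 1) + 1) + 1
Now compute bottom-up:
hanoi(1) = 1
hanoi(2) = 2 * 1 + 1 = 3
hanoi(3) = 2 * 3 + 1 = 7
hanoi(4) = 2 * 7 + 1 = 15
= 15


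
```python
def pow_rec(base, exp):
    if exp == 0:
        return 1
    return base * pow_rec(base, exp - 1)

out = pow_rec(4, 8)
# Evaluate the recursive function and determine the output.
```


pow_rec(4, 8)
= 4 * pow_rec(4, 7)
= 4 * 4 * pow_rec(4, 6)
= 4 * 4 * 4 * pow_rec(4, 5)
= 4 * 4 * 4 * 4 * pow_rec(4, 4)
= 4 * 4 * 4 * 4 * 4 * pow_rec(4, 3)
= 4 * 4 * 4 * 4 * 4 * 4 * pow_rec(4, 2)
= 4 * 4 * 4 * 4 * 4 * 4 * 4 * pow_rec(4, 1)
= 4 * 4 * 4 * 4 * 4 * 4 * 4 * 4 * pow_rec(4, 0)
= 4 * 4 * 4 * 4 * 4 * 4 * 4 * 4 * 1
= 65536


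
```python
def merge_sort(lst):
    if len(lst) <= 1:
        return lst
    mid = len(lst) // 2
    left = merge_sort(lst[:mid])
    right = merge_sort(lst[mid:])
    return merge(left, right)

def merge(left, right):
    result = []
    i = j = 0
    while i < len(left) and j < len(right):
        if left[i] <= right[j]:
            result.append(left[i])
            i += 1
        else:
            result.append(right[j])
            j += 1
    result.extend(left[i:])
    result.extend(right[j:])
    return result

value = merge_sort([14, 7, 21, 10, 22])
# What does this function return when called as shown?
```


merge_sort([14, 7, 21, 10, 22])
Split into [14, 7] and [21, 10, 22]
Left sorted: [7, 14]
Right sorted: [10, 21, 22]
Merge [7, 14] and [10, 21, 22]
= [7, 10, 14, 21, 22]


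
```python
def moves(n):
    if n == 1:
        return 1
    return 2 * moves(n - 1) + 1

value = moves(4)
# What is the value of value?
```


moves(4)
= 2 * moves(3) + 1
= 2 * (2 * moves(2) + 1) + 1
= 2 * (2 * (2 * moves(1) + 1) + 1) + 1
Now compute bottom-up:
moves(1) = 1
moves(2) = 2 * 1 + 1 = 3
moves(3) = 2 * 3 + 1 = 7
moves(4) = 2 * 7 + 1 = 15
= 15


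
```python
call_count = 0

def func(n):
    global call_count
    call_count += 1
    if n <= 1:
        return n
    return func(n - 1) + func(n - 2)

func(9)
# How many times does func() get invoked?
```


func(9) calls func(8) and func(7); each non-base call branches into two more.
Let C(k) = total number of calls made by func(k), including the call to func(k) itself.
Base cases: C(0) = 1, C(1) = 1
Recurrence: C(k) = 1 + C(k-1) + C(k-2)
  C(2) = 1 + C(1) + C(0) = 1 + 1 + 1 = 3
  C(3) = 1 + C(2) + C(1) = 1 + 3 + 1 = 5
  C(4) = 1 + C(3) + C(2) = 1 + 5 + 3 = 9
  C(5) = 1 + C(4) + C(3) = 1 + 9 + 5 = 15
  C(6) = 1 + C(5) + C(4) = 1 + 15 + 9 = 25
  C(7) = 1 + C(6) + C(5) = 1 + 25 + 15 = 41
  C(8) = 1 + C(7) + C(6) = 1 + 41 + 25 = 67
  C(9) = 1 + C(8) + C(7) = 1 + 67 + 41 = 109
Total calls = C(9) = 109


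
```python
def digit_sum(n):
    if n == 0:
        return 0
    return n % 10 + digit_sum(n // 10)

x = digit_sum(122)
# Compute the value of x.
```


digit_sum(122)
= 2 + digit_sum(12)
= 2 + 2 + digit_sum(1)
= 2 + 2 + 1 + digit_sum(0)
= 2 + 2 + 1 + 0
= 5


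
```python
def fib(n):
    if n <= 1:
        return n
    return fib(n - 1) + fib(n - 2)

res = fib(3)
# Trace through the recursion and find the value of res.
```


fib(3)
= fib(2) + fib(1)
Computing bottom-up: fib(0)=0, fib(1)=1, fib(2)=1, fib(3)=2
= 2


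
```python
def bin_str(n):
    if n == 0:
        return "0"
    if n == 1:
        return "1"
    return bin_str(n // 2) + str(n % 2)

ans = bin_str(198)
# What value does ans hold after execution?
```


bin_str(198)
= bin_str(99) + "0"
= bin_str(49) + "1" + "0"
= bin_str(24) + "1" + "1" + "0"
= bin_str(12) + "0" + "1" + "1" + "0"
= bin_str(6) + "0" + "0" + "1" + "1" + "0"
= bin_str(3) + "0" + "0" + "0" + "1" + "1" + "0"
= bin_str(1) + "1" + "0" + "0" + "0" + "1" + "1" + "0"
= "1" + "1" + "0" + "0" + "0" + "1" + "1" + "0"
= "11000110"


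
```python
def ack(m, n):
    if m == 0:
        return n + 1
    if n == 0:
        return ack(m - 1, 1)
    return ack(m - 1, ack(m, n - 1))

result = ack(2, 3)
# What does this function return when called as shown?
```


ack(2, 3)
= ack(1, ack(2, 2))
First compute ack(2, 2) = 7
= ack(1, 7)
= 9


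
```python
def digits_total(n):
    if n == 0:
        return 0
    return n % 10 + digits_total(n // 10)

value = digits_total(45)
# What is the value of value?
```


digits_total(45)
= 5 + digits_total(4)
= 5 + 4 + digits_total(0)
= 5 + 4 + 0
= 9


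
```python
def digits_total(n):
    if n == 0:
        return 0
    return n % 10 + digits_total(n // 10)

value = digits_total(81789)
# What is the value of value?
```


digits_total(81789)
= 9 + digits_total(8178)
= 9 + 8 + digits_total(817)
= 9 + 8 + 7 + digits_total(81)
= 9 + 8 + 7 + 1 + digits_total(8)
= 9 + 8 + 7 + 1 + 8 + digits_total(0)
= 9 + 8 + 7 + 1 + 8 + 0
= 33


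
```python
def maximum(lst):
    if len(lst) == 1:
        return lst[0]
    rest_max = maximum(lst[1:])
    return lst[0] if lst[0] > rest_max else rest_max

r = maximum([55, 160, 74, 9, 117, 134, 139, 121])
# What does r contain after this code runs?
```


maximum([55, 160, 74, 9, 117, 134, 139, 121])
= compare 55 with maximum([160, 74, 9, 117, 134, 139, 121])
= compare 160 with maximum([74, 9, 117, 134, 139, 121])
= compare 74 with maximum([9, 117, 134, 139, 121])
= compare 9 with maximum([117, 134, 139, 121])
= compare 117 with maximum([134, 139, 121])
= compare 134 with maximum([139, 121])
= compare 139 with maximum([121])
Base: maximum([121]) = 121
compare 139 with 121: max = 139
compare 134 with 139: max = 139
compare 117 with 139: max = 139
compare 9 with 139: max = 139
compare 74 with 139: max = 139
compare 160 with 139: max = 160
compare 55 with 160: max = 160
= 160


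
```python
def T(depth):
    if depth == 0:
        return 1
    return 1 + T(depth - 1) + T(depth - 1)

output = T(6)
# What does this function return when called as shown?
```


T(6)
= 1 + T(5) + T(5)
= 1 + 2 * T(5)
T(k) = 2^(k+1) - 1
T(0) = 1
T(1) = 3
T(2) = 7
T(3) = 15
T(4) = 31
T(6) = 2^7 - 1 = 127


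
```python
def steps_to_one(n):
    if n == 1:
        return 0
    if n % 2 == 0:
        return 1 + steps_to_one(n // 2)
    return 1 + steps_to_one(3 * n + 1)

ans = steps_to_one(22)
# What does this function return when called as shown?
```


steps_to_one(22)
22 is even -> steps_to_one(11)
11 is odd -> 3*11+1 = 34 -> steps_to_one(34)
34 is even -> steps_to_one(17)
17 is odd -> 3*17+1 = 52 -> steps_to_one(52)
52 is even -> steps_to_one(26)
26 is even -> steps_to_one(13)
13 is odd -> 3*13+1 = 40 -> steps_to_one(40)
40 is even -> steps_to_one(20)
20 is even -> steps_to_one(10)
10 is even -> steps_to_one(5)
5 is odd -> 3*5+1 = 16 -> steps_to_one(16)
16 is even -> steps_to_one(8)
8 is even -> steps_to_one(4)
4 is even -> steps_to_one(2)
2 is even -> steps_to_one(1)
Reached 1 after 15 steps
= 15


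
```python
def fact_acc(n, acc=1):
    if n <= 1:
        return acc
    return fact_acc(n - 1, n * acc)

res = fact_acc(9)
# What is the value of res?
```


fact_acc(9, 1)
= fact_acc(8, 9 * 1) = fact_acc(8, 9)
= fact_acc(7, 8 * 9) = fact_acc(7, 72)
= fact_acc(6, 7 * 72) = fact_acc(6, 504)
= fact_acc(5, 6 * 504) = fact_acc(5, 3024)
= fact_acc(4, 5 * 3024) = fact_acc(4, 15120)
= fact_acc(3, 4 * 15120) = fact_acc(3, 60480)
= fact_acc(2, 3 * 60480) = fact_acc(2, 181440)
= fact_acc(1, 2 * 181440) = fact_acc(1, 362880)
n <= 1, return acc = 362880


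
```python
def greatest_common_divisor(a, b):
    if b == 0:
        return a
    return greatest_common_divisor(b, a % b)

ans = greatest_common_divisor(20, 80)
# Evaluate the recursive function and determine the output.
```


greatest_common_divisor(20, 80)
= greatest_common_divisor(80, 20 % 80) = greatest_common_divisor(80, 20)
= greatest_common_divisor(20, 80 % 20) = greatest_common_divisor(20, 0)
b == 0, return a = 20


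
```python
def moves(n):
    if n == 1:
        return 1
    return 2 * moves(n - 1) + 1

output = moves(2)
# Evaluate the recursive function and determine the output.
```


moves(2)
= 2 * moves(1) + 1
Now compute bottom-up:
moves(1) = 1
moves(2) = 2 * 1 + 1 = 3
= 3


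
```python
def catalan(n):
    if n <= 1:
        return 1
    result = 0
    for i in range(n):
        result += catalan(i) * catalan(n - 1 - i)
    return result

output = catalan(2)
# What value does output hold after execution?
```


catalan(2)
= sum of catalan(i) * catalan(2-1-i) for i in 0..1
  catalan(0)*catalan(1) = 1*1 = 1
  catalan(1)*catalan(0) = 1*1 = 1
= 1 + 1
= 2


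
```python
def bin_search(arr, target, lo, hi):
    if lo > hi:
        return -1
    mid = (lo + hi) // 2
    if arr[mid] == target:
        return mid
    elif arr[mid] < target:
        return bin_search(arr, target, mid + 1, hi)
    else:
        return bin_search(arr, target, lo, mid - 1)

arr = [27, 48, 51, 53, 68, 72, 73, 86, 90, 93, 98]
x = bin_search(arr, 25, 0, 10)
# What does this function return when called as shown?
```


bin_search(arr, 25, 0, 10)
lo=0, hi=10, mid=5, arr[mid]=72
72 > 25, search left half
lo=0, hi=4, mid=2, arr[mid]=51
51 > 25, search left half
lo=0, hi=1, mid=0, arr[mid]=27
27 > 25, search left half
lo > hi, target not found, return -1
= -1


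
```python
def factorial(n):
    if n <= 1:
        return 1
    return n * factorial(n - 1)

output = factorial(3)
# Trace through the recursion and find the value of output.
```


factorial(3)
= 3 * factorial(2)
= 3 * 2 * factorial(1)
= 3 * 2 * 1
= 6


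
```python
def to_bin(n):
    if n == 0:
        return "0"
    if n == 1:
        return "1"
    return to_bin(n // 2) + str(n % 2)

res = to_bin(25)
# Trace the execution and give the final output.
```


to_bin(25)
= to_bin(12) + "1"
= to_bin(6) + "0" + "1"
= to_bin(3) + "0" + "0" + "1"
= to_bin(1) + "1" + "0" + "0" + "1"
= "1" + "1" + "0" + "0" + "1"
= "11001"


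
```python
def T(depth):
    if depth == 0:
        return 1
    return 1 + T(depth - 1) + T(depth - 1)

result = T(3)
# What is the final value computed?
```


T(3)
= 1 + T(2) + T(2)
= 1 + 2 * T(2)
T(k) = 2^(k+1) - 1
T(0) = 1
T(1) = 3
T(2) = 7
T(3) = 15
T(3) = 2^4 - 1 = 15


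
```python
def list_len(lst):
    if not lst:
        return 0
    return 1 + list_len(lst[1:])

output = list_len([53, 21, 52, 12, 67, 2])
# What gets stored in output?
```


list_len([53, 21, 52, 12, 67, 2])
= 1 + list_len([21, 52, 12, 67, 2])
= 1 + 1 + list_len([52, 12, 67, 2])
= 1 + 1 + 1 + list_len([12, 67, 2])
= 1 + 1 + 1 + 1 + list_len([67, 2])
= 1 + 1 + 1 + 1 + 1 + list_len([2])
= 1 + 1 + 1 + 1 + 1 + 1 + list_len([])
= 1 + 1 + 1 + 1 + 1 + 1 + 0
= 6


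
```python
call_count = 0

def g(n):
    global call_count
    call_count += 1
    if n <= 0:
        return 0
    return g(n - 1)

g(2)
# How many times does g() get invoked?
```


g(2) calls g(1) calls ... calls g(0)
Total calls: 2 + 1 (for base case) = 3


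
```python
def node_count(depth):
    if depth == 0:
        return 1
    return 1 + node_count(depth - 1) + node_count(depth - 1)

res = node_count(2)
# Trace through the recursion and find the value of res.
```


node_count(2)
= 1 + node_count(1) + node_count(1)
= 1 + 2 * node_count(1)
node_count(k) = 2^(k+1) - 1
node_count(0) = 1
node_count(1) = 3
node_count(2) = 7
node_count(2) = 2^3 - 1 = 7


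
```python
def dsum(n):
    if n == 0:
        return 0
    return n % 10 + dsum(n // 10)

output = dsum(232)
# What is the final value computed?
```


dsum(232)
= 2 + dsum(23)
= 2 + 3 + dsum(2)
= 2 + 3 + 2 + dsum(0)
= 2 + 3 + 2 + 0
= 7


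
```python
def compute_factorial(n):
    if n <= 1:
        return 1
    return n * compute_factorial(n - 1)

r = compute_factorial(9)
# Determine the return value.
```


compute_factorial(9)
= 9 * compute_factorial(8)
= 9 * 8 * compute_factorial(7)
= 9 * 8 * 7 * compute_factorial(6)
= 9 * 8 * 7 * 6 * compute_factorial(5)
= 9 * 8 * 7 * 6 * 5 * compute_factorial(4)
= 9 * 8 * 7 * 6 * 5 * 4 * compute_factorial(3)
= 9 * 8 * 7 * 6 * 5 * 4 * 3 * compute_factorial(2)
= 9 * 8 * 7 * 6 * 5 * 4 * 3 * 2 * compute_factorial(1)
= 9 * 8 * 7 * 6 * 5 * 4 * 3 * 2 * 1
= 362880


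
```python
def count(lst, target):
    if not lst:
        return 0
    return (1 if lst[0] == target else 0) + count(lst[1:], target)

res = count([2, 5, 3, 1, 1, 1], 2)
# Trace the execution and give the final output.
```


count([2, 5, 3, 1, 1, 1], 2)
lst[0]=2 == 2: 1 + count([5, 3, 1, 1, 1], 2)
lst[0]=5 != 2: 0 + count([3, 1, 1, 1], 2)
lst[0]=3 != 2: 0 + count([1, 1, 1], 2)
lst[0]=1 != 2: 0 + count([1, 1], 2)
lst[0]=1 != 2: 0 + count([1], 2)
lst[0]=1 != 2: 0 + count([], 2)
= 1


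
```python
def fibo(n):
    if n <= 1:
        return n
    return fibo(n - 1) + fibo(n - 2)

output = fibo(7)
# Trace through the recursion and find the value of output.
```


fibo(7)
= fibo(6) + fibo(5)
= (fibo(5) + fibo(4)) + fibo(5)
Computing bottom-up: fibo(0)=0, fibo(1)=1, fibo(2)=1, fibo(3)=2, fibo(4)=3, fibo(5)=5, fibo(6)=8, fibo(7)=13
= 13


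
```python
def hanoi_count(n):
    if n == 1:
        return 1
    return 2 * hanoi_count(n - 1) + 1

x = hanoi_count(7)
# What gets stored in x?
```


hanoi_count(7)
= 2 * hanoi_count(6) + 1
= 2 * (2 * hanoi_count(5) + 1) + 1
= 2 * (2 * (2 * hanoi_count(4) + 1) + 1) + 1
= 2 * (2 * (2 * (2 * hanoi_count(3) + 1) + 1) + 1) + 1
= 2 * (2 * (2 * (2 * (2 * hanoi_count(2) + 1) + 1) + 1) + 1) + 1
= 2 * (2 * (2 * (2 * (2 * (2 * hanoi_count(1) + 1) + 1) + 1) + 1) + 1) + 1
Now compute bottom-up:
hanoi_count(1) = 1
hanoi_count(2) = 2 * 1 + 1 = 3
hanoi_count(3) = 2 * 3 + 1 = 7
hanoi_count(4) = 2 * 7 + 1 = 15
hanoi_count(5) = 2 * 15 + 1 = 31
hanoi_count(6) = 2 * 31 + 1 = 63
hanoi_count(7) = 2 * 63 + 1 = 127
= 127


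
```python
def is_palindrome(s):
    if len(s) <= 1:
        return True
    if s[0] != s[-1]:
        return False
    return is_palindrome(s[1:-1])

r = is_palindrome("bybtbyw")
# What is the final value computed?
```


is_palindrome("bybtbyw")
"bybtbyw": s[0]='b' != s[-1]='w' -> False
= False


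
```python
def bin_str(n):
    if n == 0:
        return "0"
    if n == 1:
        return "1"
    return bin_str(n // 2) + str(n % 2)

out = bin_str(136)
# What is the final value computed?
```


bin_str(136)
= bin_str(68) + "0"
= bin_str(34) + "0" + "0"
= bin_str(17) + "0" + "0" + "0"
= bin_str(8) + "1" + "0" + "0" + "0"
= bin_str(4) + "0" + "1" + "0" + "0" + "0"
= bin_str(2) + "0" + "0" + "1" + "0" + "0" + "0"
= bin_str(1) + "0" + "0" + "0" + "1" + "0" + "0" + "0"
= "1" + "0" + "0" + "0" + "1" + "0" + "0" + "0"
= "10001000"


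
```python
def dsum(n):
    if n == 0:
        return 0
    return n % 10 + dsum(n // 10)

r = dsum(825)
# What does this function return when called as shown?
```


dsum(825)
= 5 + dsum(82)
= 5 + 2 + dsum(8)
= 5 + 2 + 8 + dsum(0)
= 5 + 2 + 8 + 0
= 15


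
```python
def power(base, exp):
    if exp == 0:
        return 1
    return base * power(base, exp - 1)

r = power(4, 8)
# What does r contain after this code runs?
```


power(4, 8)
= 4 * power(4, 7)
= 4 * 4 * power(4, 6)
= 4 * 4 * 4 * power(4, 5)
= 4 * 4 * 4 * 4 * power(4, 4)
= 4 * 4 * 4 * 4 * 4 * power(4, 3)
= 4 * 4 * 4 * 4 * 4 * 4 * power(4, 2)
= 4 * 4 * 4 * 4 * 4 * 4 * 4 * power(4, 1)
= 4 * 4 * 4 * 4 * 4 * 4 * 4 * 4 * power(4, 0)
= 4 * 4 * 4 * 4 * 4 * 4 * 4 * 4 * 1
= 65536


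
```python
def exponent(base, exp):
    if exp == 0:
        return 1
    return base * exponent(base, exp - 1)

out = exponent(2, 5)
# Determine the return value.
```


exponent(2, 5)
= 2 * exponent(2, 4)
= 2 * 2 * exponent(2, 3)
= 2 * 2 * 2 * exponent(2, 2)
= 2 * 2 * 2 * 2 * exponent(2, 1)
= 2 * 2 * 2 * 2 * 2 * exponent(2, 0)
= 2 * 2 * 2 * 2 * 2 * 1
= 32


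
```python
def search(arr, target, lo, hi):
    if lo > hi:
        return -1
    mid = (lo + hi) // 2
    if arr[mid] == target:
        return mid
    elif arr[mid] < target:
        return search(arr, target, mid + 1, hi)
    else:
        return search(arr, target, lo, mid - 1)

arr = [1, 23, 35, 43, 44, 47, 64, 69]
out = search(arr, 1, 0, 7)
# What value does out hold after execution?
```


search(arr, 1, 0, 7)
lo=0, hi=7, mid=3, arr[mid]=43
43 > 1, search left half
lo=0, hi=2, mid=1, arr[mid]=23
23 > 1, search left half
lo=0, hi=0, mid=0, arr[mid]=1
arr[0] == 1, found at index 0
= 0


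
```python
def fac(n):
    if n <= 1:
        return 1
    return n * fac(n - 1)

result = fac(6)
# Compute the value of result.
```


fac(6)
= 6 * fac(5)
= 6 * 5 * fac(4)
= 6 * 5 * 4 * fac(3)
= 6 * 5 * 4 * 3 * fac(2)
= 6 * 5 * 4 * 3 * 2 * fac(1)
= 6 * 5 * 4 * 3 * 2 * 1
= 720


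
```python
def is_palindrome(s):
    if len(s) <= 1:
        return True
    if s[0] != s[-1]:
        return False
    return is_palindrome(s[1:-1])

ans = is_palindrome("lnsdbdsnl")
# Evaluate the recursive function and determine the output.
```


is_palindrome("lnsdbdsnl")
"lnsdbdsnl": s[0]='l' == s[-1]='l' -> is_palindrome("nsdbdsn")
"nsdbdsn": s[0]='n' == s[-1]='n' -> is_palindrome("sdbds")
"sdbds": s[0]='s' == s[-1]='s' -> is_palindrome("dbd")
"dbd": s[0]='d' == s[-1]='d' -> is_palindrome("b")
"b": len <= 1 -> True
= True


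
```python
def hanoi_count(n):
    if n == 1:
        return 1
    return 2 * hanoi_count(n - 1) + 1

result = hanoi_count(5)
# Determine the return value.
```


hanoi_count(5)
= 2 * hanoi_count(4) + 1
= 2 * (2 * hanoi_count(3) + 1) + 1
= 2 * (2 * (2 * hanoi_count(2) + 1) + 1) + 1
= 2 * (2 * (2 * (2 * hanoi_count(1) + 1) + 1) + 1) + 1
Now compute bottom-up:
hanoi_count(1) = 1
hanoi_count(2) = 2 * 1 + 1 = 3
hanoi_count(3) = 2 * 3 + 1 = 7
hanoi_count(4) = 2 * 7 + 1 = 15
hanoi_count(5) = 2 * 15 + 1 = 31
= 31


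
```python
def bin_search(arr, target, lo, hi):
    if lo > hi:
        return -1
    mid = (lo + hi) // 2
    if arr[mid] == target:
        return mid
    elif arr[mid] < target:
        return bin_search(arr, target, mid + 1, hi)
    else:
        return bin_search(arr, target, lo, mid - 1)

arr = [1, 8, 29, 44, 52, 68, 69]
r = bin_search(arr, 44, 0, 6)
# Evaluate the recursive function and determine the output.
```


bin_search(arr, 44, 0, 6)
lo=0, hi=6, mid=3, arr[mid]=44
arr[3] == 44, found at index 3
= 3


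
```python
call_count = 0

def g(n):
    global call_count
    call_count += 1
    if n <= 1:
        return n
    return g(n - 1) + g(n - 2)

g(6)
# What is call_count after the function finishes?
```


g(6) calls g(5) and g(4); each non-base call branches into two more.
Let C(k) = total number of calls made by g(k), including the call to g(k) itself.
Base cases: C(0) = 1, C(1) = 1
Recurrence: C(k) = 1 + C(k-1) + C(k-2)
  C(2) = 1 + C(1) + C(0) = 1 + 1 + 1 = 3
  C(3) = 1 + C(2) + C(1) = 1 + 3 + 1 = 5
  C(4) = 1 + C(3) + C(2) = 1 + 5 + 3 = 9
  C(5) = 1 + C(4) + C(3) = 1 + 9 + 5 = 15
  C(6) = 1 + C(5) + C(4) = 1 + 15 + 9 = 25
Total calls = C(6) = 25


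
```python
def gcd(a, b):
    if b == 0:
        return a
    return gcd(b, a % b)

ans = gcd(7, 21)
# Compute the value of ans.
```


gcd(7, 21)
= gcd(21, 7 % 21) = gcd(21, 7)
= gcd(7, 21 % 7) = gcd(7, 0)
b == 0, return a = 7


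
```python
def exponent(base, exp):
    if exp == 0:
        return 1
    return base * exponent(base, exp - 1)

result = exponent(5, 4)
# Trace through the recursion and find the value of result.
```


exponent(5, 4)
= 5 * exponent(5, 3)
= 5 * 5 * exponent(5, 2)
= 5 * 5 * 5 * exponent(5, 1)
= 5 * 5 * 5 * 5 * exponent(5, 0)
= 5 * 5 * 5 * 5 * 1
= 625


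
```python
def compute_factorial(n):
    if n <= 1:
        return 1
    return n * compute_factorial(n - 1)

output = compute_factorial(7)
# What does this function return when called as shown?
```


compute_factorial(7)
= 7 * compute_factorial(6)
= 7 * 6 * compute_factorial(5)
= 7 * 6 * 5 * compute_factorial(4)
= 7 * 6 * 5 * 4 * compute_factorial(3)
= 7 * 6 * 5 * 4 * 3 * compute_factorial(2)
= 7 * 6 * 5 * 4 * 3 * 2 * compute_factorial(1)
= 7 * 6 * 5 * 4 * 3 * 2 * 1
= 5040


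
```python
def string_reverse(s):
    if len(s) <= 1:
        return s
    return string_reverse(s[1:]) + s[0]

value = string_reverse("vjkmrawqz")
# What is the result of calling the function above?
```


string_reverse("vjkmrawqz")
= string_reverse("jkmrawqz") + "v"
= string_reverse("kmrawqz") + "j" + "v"
= string_reverse("mrawqz") + "k" + "j" + "v"
= string_reverse("rawqz") + "m" + "k" + "j" + "v"
= string_reverse("awqz") + "r" + "m" + "k" + "j" + "v"
= string_reverse("wqz") + "a" + "r" + "m" + "k" + "j" + "v"
= string_reverse("qz") + "w" + "a" + "r" + "m" + "k" + "j" + "v"
= string_reverse("z") + "q" + "w" + "a" + "r" + "m" + "k" + "j" + "v"
= "z" + "q" + "w" + "a" + "r" + "m" + "k" + "j" + "v"
= "zqwarmkjv"


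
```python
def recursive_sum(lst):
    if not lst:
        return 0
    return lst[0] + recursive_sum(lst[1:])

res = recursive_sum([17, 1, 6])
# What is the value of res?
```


recursive_sum([17, 1, 6])
= 17 + recursive_sum([1, 6])
= 17 + 1 + recursive_sum([6])
= 17 + 1 + 6 + recursive_sum([])
= 17 + 1 + 6 + 0
= 24


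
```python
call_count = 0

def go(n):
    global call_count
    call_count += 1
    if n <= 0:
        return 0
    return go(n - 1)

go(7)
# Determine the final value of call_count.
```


go(7) calls go(6) calls ... calls go(0)
Total calls: 7 + 1 (for base case) = 8


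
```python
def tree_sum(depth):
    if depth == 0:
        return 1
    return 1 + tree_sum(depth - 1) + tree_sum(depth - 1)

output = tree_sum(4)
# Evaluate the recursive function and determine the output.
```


tree_sum(4)
= 1 + tree_sum(3) + tree_sum(3)
= 1 + 2 * tree_sum(3)
tree_sum(k) = 2^(k+1) - 1
tree_sum(0) = 1
tree_sum(1) = 3
tree_sum(2) = 7
tree_sum(3) = 15
tree_sum(4) = 31
tree_sum(4) = 2^5 - 1 = 31


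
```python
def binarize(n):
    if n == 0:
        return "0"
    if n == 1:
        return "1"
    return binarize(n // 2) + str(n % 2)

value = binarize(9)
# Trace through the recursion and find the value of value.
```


binarize(9)
= binarize(4) + "1"
= binarize(2) + "0" + "1"
= binarize(1) + "0" + "0" + "1"
= "1" + "0" + "0" + "1"
= "1001"


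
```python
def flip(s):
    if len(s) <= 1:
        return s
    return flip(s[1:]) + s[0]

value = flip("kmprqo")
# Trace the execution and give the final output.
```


flip("kmprqo")
= flip("mprqo") + "k"
= flip("prqo") + "m" + "k"
= flip("rqo") + "p" + "m" + "k"
= flip("qo") + "r" + "p" + "m" + "k"
= flip("o") + "q" + "r" + "p" + "m" + "k"
= "o" + "q" + "r" + "p" + "m" + "k"
= "oqrpmk"


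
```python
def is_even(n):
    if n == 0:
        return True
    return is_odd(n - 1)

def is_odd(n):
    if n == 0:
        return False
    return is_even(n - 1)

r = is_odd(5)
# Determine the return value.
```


is_odd(5)
= is_even(4)
= is_odd(3)
= is_even(2)
= is_odd(1)
= is_even(0)
n == 0: return True
= True


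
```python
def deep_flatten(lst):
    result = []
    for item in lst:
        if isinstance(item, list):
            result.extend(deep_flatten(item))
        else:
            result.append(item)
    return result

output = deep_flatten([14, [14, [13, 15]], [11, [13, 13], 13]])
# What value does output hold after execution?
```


deep_flatten([14, [14, [13, 15]], [11, [13, 13], 13]])
Processing each element:
  14 is not a list -> append 14
  [14, [13, 15]] is a list -> deep_flatten recursively -> [14, 13, 15]
  [11, [13, 13], 13] is a list -> deep_flatten recursively -> [11, 13, 13, 13]
= [14, 14, 13, 15, 11, 13, 13, 13]


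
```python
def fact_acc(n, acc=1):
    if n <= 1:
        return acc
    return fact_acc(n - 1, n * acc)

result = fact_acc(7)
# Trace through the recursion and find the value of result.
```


fact_acc(7, 1)
= fact_acc(6, 7 * 1) = fact_acc(6, 7)
= fact_acc(5, 6 * 7) = fact_acc(5, 42)
= fact_acc(4, 5 * 42) = fact_acc(4, 210)
= fact_acc(3, 4 * 210) = fact_acc(3, 840)
= fact_acc(2, 3 * 840) = fact_acc(2, 2520)
= fact_acc(1, 2 * 2520) = fact_acc(1, 5040)
n <= 1, return acc = 5040


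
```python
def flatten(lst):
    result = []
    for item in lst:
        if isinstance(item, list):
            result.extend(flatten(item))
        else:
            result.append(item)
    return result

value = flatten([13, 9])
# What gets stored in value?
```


flatten([13, 9])
Processing each element:
  13 is not a list -> append 13
  9 is not a list -> append 9
= [13, 9]


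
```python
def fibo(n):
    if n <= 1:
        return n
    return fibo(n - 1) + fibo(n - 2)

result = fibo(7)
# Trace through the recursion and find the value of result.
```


fibo(7)
= fibo(6) + fibo(5)
= (fibo(5) + fibo(4)) + fibo(5)
Computing bottom-up: fibo(0)=0, fibo(1)=1, fibo(2)=1, fibo(3)=2, fibo(4)=3, fibo(5)=5, fibo(6)=8, fibo(7)=13
= 13


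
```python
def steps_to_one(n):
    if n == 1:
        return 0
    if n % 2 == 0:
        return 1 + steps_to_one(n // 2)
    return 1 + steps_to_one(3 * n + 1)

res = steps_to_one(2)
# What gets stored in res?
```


steps_to_one(2)
2 is even -> steps_to_one(1)
Reached 1 after 1 steps
= 1


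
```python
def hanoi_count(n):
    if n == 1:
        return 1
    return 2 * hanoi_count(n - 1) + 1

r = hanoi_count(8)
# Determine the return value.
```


hanoi_count(8)
= 2 * hanoi_count(7) + 1
= 2 * (2 * hanoi_count(6) + 1) + 1
= 2 * (2 * (2 * hanoi_count(5) + 1) + 1) + 1
= 2 * (2 * (2 * (2 * hanoi_count(4) + 1) + 1) + 1) + 1
= 2 * (2 * (2 * (2 * (2 * hanoi_count(3) + 1) + 1) + 1) + 1) + 1
= 2 * (2 * (2 * (2 * (2 * (2 * hanoi_count(2) + 1) + 1) + 1) + 1) + 1) + 1
= 2 * (2 * (2 * (2 * (2 * (2 * (2 * hanoi_count(1) + 1) + 1) + 1) + 1) + 1) + 1) + 1
Now compute bottom-up:
hanoi_count(1) = 1
hanoi_count(2) = 2 * 1 + 1 = 3
hanoi_count(3) = 2 * 3 + 1 = 7
hanoi_count(4) = 2 * 7 + 1 = 15
hanoi_count(5) = 2 * 15 + 1 = 31
hanoi_count(6) = 2 * 31 + 1 = 63
hanoi_count(7) = 2 * 63 + 1 = 127
hanoi_count(8) = 2 * 127 + 1 = 255
= 255


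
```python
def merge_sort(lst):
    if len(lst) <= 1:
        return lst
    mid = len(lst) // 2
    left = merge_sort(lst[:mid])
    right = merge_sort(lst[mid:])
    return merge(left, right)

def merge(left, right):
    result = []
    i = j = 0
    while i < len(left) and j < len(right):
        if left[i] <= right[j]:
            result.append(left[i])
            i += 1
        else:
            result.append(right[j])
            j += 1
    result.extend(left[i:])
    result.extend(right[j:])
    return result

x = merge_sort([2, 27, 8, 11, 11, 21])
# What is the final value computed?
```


merge_sort([2, 27, 8, 11, 11, 21])
Split into [2, 27, 8] and [11, 11, 21]
Left sorted: [2, 8, 27]
Right sorted: [11, 11, 21]
Merge [2, 8, 27] and [11, 11, 21]
= [2, 8, 11, 11, 21, 27]


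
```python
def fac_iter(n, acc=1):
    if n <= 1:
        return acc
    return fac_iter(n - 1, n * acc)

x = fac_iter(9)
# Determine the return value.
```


fac_iter(9, 1)
= fac_iter(8, 9 * 1) = fac_iter(8, 9)
= fac_iter(7, 8 * 9) = fac_iter(7, 72)
= fac_iter(6, 7 * 72) = fac_iter(6, 504)
= fac_iter(5, 6 * 504) = fac_iter(5, 3024)
= fac_iter(4, 5 * 3024) = fac_iter(4, 15120)
= fac_iter(3, 4 * 15120) = fac_iter(3, 60480)
= fac_iter(2, 3 * 60480) = fac_iter(2, 181440)
= fac_iter(1, 2 * 181440) = fac_iter(1, 362880)
n <= 1, return acc = 362880


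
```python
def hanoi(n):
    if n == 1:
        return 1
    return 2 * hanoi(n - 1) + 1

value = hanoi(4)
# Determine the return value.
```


hanoi(4)
= 2 * hanoi(3) + 1
= 2 * (2 * hanoi(2) + 1) + 1
= 2 * (2 * (2 * hanoi(1) + 1) + 1) + 1
Now compute bottom-up:
hanoi(1) = 1
hanoi(2) = 2 * 1 + 1 = 3
hanoi(3) = 2 * 3 + 1 = 7
hanoi(4) = 2 * 7 + 1 = 15
= 15


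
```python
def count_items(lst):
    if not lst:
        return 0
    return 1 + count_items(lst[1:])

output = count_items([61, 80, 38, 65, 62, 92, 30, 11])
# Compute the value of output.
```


count_items([61, 80, 38, 65, 62, 92, 30, 11])
= 1 + count_items([80, 38, 65, 62, 92, 30, 11])
= 1 + 1 + count_items([38, 65, 62, 92, 30, 11])
= 1 + 1 + 1 + count_items([65, 62, 92, 30, 11])
= 1 + 1 + 1 + 1 + count_items([62, 92, 30, 11])
= 1 + 1 + 1 + 1 + 1 + count_items([92, 30, 11])
= 1 + 1 + 1 + 1 + 1 + 1 + count_items([30, 11])
= 1 + 1 + 1 + 1 + 1 + 1 + 1 + count_items([11])
= 1 + 1 + 1 + 1 + 1 + 1 + 1 + 1 + count_items([])
= 1 + 1 + 1 + 1 + 1 + 1 + 1 + 1 + 0
= 8
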